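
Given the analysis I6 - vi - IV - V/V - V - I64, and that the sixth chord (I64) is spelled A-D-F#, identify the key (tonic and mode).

D major

I64 is given as A-D-F# — a major triad with root D.
If D is scale degree 1 and the mode makes that degree carry a major triad, the tonic is D and the mode is major.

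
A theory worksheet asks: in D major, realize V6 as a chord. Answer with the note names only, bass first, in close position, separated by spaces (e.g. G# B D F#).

C# E A

In D major, the fifth degree is A, and the diatonic chord built there is a major triad.
Stacking thirds from A gives A-C#-E.
The figured bass 6 indicates first inversion, placing the third (C#) in the bass: C#-E-A.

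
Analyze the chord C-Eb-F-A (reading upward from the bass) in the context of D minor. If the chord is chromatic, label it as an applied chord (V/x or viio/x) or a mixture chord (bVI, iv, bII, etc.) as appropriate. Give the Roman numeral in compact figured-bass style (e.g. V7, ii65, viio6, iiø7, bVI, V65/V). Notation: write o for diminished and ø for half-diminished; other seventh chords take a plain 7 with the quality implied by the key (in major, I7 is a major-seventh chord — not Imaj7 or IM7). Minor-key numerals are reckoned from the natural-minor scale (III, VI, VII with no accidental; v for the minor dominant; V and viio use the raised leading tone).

V43/VI

Stacked in thirds the chord is F-A-C-Eb: a dominant seventh chord on F.
F is not a diatonic chord root with this quality in D minor, but it lies a perfect fifth above Bb (VI), so the chord functions as an applied dominant of VI.
With C in the bass the chord is in second inversion, so the figured bass is 43.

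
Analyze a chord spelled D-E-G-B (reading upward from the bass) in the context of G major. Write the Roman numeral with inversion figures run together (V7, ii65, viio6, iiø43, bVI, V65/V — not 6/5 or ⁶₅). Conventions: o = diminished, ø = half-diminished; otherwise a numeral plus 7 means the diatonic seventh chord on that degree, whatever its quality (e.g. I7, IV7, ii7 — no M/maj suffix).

Stacked in thirds the chord is E-G-B-D: a minor seventh chord on E.
In G major, E is the submediant; the diatonic minor seventh chord there is vi7.
With D in the bass the chord is in third inversion, so the figured bass is 42.

vi42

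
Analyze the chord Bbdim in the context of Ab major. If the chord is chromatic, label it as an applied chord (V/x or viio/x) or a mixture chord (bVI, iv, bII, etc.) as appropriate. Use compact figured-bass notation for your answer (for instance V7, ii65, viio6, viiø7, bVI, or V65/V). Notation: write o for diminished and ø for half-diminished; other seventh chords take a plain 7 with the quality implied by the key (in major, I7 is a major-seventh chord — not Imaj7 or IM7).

Stacked in thirds the chord is Bb-Db-Fb: a diminished triad on Bb.
Bb is the second degree of Ab major. This is the diminished supertonic triad, borrowed from the parallel minor.

iio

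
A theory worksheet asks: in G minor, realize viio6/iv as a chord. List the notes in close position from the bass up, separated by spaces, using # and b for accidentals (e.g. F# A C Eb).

D F B

viio6/iv is a secondary leading-tone chord. The target iv is C in G minor; the applied chord is rooted a semitone below, on B.
Building a diminished triad on B gives B-D-F.
The figured bass 6 indicates first inversion, placing the third (D) in the bass: D-F-B.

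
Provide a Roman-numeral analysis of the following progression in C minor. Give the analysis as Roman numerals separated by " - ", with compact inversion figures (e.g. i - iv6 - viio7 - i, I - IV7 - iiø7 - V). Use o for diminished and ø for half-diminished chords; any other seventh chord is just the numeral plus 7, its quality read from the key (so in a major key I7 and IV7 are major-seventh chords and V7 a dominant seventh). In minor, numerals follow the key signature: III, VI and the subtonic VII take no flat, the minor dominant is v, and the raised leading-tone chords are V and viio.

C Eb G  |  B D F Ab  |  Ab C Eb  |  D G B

i - viio7 - VI - V64

C-Eb-G has root C, degree 1 in C minor, so i.
B-D-F-Ab: fully diminished seventh chord on B = scale degree 7 → viio7.
Ab-C-Eb: major triad on Ab = scale degree 6 → VI.
D-G-B: root G is the dominant; major triad there is V64.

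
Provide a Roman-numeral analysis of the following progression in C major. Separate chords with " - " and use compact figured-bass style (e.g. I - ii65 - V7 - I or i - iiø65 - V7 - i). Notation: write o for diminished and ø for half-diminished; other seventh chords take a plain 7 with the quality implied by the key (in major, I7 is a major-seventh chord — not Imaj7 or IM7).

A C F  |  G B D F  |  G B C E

IV6 - V7 - I43

A-C-F: major triad on F = scale degree 4 → IV6.
G-B-D-F: dominant seventh chord on G = scale degree 5 → V7.
G-B-C-E: major seventh chord on C = scale degree 1 → I43.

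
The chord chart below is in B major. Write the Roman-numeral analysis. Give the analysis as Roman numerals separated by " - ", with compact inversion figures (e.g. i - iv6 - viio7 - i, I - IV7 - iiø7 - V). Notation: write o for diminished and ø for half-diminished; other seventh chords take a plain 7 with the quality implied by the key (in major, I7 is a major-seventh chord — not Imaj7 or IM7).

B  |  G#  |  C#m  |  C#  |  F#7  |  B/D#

B: major triad on B = scale degree 1 → I.
G# is the secondary dominant of ii (major triad on G#): V/ii.
C#m: minor triad on C# = scale degree 2 → ii.
C#: a major triad on C#, the applied dominant of V → V/V.
F#7: dominant seventh chord on F# = scale degree 5 → V7.
B/D#: major triad on B = scale degree 1 → I6.

I - V/ii - ii - V/V - V7 - I6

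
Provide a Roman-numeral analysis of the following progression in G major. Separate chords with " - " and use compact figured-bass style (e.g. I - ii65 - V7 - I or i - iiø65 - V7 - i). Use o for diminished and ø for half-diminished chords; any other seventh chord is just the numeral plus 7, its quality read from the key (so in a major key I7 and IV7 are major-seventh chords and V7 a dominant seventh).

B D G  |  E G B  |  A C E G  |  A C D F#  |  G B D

I6 - vi - ii7 - V43 - I

B-D-G: major triad on G = scale degree 1 → I6.
E-G-B: root E is the submediant; minor triad there is vi.
A-C-E-G: root A is the supertonic; minor seventh chord there is ii7.
A-C-D-F#: dominant seventh chord on D = scale degree 5 → V43.
G-B-D has root G, degree 1 in G major, so I.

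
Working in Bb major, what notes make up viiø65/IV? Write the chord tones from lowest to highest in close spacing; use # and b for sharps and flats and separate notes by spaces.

The slash marks an applied leading-tone chord: viio of IV. In Bb major, IV is Eb, so the leading tone to it is D, a half step below.
Building a half-diminished seventh chord on D gives D-F-Ab-C.
The figured bass 65 indicates first inversion, placing the third (F) in the bass: F-Ab-C-D.

F Ab C D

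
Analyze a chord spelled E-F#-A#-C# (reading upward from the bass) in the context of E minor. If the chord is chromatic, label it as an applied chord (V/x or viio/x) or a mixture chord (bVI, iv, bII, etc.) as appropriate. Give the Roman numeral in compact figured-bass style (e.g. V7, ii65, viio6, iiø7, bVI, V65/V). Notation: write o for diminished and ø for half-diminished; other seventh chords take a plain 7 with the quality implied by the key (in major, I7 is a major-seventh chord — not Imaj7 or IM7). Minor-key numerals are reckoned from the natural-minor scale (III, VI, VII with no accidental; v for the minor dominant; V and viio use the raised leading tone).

Stacked in thirds the chord is F#-A#-C#-E: a dominant seventh chord on F#.
F# is not a diatonic chord root with this quality in E minor, but it lies a perfect fifth above B (V), so the chord functions as an applied dominant of V.
With E in the bass the chord is in third inversion, so the figured bass is 42.

V42/V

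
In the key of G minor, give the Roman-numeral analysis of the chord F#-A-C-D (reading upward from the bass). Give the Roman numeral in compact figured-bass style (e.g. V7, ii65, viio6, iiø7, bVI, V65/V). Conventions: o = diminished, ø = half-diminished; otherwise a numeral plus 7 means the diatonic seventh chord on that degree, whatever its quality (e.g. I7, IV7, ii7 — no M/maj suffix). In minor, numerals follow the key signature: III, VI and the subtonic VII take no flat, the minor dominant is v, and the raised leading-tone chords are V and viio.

V65

Stacked in thirds the chord is D-F#-A-C: a dominant seventh chord on D.
D is scale degree 5 in G minor, and a dominant seventh chord on that degree is written V7.
With F# in the bass the chord is in first inversion, so the figured bass is 65.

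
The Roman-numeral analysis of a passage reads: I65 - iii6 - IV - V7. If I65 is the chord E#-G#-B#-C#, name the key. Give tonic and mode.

C# major

The chord C#maj7/E# is a major seventh chord rooted on C#; its label is I65.
If C# is scale degree 1 and the mode makes that degree carry a major seventh chord, the tonic is C# and the mode is major.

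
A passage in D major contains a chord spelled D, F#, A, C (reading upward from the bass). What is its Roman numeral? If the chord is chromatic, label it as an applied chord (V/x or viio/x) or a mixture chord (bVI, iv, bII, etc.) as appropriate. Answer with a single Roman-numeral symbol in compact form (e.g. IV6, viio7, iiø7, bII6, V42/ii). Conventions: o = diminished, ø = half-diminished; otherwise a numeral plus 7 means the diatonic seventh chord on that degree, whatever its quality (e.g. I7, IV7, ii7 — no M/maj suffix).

V7/IV

The pitches D-F#-A-C form a dominant seventh chord rooted on D.
D is not a diatonic chord root with this quality in D major, but it lies a perfect fifth above G (IV), so the chord functions as an applied dominant of IV.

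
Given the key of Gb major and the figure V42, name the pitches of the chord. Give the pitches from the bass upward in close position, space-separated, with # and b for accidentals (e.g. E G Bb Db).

The numeral's case and figure indicate a dominant seventh chord. In Gb major its root, the dominant, is Db.
Stacking thirds from Db gives Db-F-Ab-Cb.
The figured bass 42 indicates third inversion, placing the seventh (Cb) in the bass: Cb-Db-F-Ab.

Cb Db F Ab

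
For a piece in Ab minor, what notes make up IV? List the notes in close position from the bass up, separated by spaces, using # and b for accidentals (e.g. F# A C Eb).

Db F Ab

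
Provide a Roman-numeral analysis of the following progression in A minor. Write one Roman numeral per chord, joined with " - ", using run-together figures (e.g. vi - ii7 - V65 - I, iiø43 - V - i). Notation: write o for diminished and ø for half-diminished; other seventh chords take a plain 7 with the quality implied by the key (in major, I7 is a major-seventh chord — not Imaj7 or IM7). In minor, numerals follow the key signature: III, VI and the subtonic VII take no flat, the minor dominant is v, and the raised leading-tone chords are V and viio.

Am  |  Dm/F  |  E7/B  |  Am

Am has root A, degree 1 in A minor, so i.
Dm/F has root D, degree 4 in A minor, so iv6.
E7/B: root E is the dominant; dominant seventh chord there is V43.
Am: minor triad on A = scale degree 1 → i.

i - iv6 - V43 - i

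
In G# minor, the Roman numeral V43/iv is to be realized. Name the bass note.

D#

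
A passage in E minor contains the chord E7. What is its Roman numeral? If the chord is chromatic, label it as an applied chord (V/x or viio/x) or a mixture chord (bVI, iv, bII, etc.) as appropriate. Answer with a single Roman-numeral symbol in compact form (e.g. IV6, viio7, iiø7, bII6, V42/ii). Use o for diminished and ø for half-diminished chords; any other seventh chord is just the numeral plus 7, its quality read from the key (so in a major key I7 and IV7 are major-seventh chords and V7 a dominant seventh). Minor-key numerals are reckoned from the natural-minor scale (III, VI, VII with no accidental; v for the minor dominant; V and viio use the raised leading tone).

V7/iv

The pitches E-G#-B-D form a dominant seventh chord rooted on E.
E is not a diatonic chord root with this quality in E minor, but it lies a perfect fifth above A (iv), so the chord functions as an applied dominant of iv.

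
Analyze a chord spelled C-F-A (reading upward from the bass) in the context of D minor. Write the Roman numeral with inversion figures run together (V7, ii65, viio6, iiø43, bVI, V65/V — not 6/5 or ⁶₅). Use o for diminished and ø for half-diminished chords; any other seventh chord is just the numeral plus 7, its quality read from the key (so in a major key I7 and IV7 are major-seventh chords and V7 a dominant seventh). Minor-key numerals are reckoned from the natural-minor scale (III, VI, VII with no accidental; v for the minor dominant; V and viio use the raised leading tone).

III64

Stacked in thirds the chord is F-A-C: a major triad on F.
F is scale degree 3 in D minor, and a major triad on that degree is written III.
With C in the bass the chord is in second inversion, so the figured bass is 64.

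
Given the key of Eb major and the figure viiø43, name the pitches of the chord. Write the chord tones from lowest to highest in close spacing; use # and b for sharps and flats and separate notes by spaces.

In Eb major, scale degree 7 is D, and the diatonic chord built there is a half-diminished seventh chord.
That chord is spelled D-F-Ab-C.
With the 43 figure the chord is in second inversion; from the bass Ab upward in close position it reads Ab-C-D-F.

Ab C D F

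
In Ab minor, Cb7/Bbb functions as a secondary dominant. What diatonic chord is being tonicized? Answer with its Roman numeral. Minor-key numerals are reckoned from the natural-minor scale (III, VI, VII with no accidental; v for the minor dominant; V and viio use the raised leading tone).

VI

The chord is a dominant seventh chord on Cb.
A dominant resolves down a perfect fifth: Cb → Fb. In Ab minor, Fb is scale degree 6, i.e. VI.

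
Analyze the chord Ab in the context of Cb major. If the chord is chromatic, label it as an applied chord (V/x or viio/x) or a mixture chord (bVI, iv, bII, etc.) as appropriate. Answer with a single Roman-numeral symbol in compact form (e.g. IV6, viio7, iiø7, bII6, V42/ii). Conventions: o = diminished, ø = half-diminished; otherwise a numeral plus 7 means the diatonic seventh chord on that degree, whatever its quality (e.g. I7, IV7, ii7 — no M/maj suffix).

Stacked in thirds the chord is Ab-C-Eb: a major triad on Ab.
Ab is not a diatonic chord root with this quality in Cb major, but it lies a perfect fifth above Db (ii), so the chord functions as an applied dominant of ii.

V/ii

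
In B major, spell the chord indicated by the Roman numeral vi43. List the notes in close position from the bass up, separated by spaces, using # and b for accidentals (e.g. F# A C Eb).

The numeral's case and figure indicate a minor seventh chord. In B major its root, scale degree 6, is G#.
That chord is spelled G#-B-D#-F#.
With the 43 figure the chord is in second inversion; from the bass D# upward in close position it reads D#-F#-G#-B.

D# F# G# B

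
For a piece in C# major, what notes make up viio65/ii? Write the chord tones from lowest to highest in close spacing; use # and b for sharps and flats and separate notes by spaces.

viio65/ii is a secondary leading-tone chord. The target ii is D# in C# major; the applied chord is rooted a semitone below, on C##.
Building a fully diminished seventh chord on C## gives C##-E#-G#-B.
The figured bass 65 indicates first inversion, placing the third (E#) in the bass: E#-G#-B-C##.

E# G# B C##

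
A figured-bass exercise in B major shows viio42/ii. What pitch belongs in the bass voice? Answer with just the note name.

The applied chord viio42/ii is rooted on B#: B#-D#-F#-A.
The figure 42 means third inversion — the seventh is in the bass.

A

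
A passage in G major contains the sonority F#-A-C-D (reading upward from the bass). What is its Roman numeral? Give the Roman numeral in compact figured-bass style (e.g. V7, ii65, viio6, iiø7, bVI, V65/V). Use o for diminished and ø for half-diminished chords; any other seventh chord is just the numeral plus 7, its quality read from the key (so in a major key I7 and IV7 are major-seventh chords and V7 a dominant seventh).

V65

The pitches D-F#-A-C form a dominant seventh chord rooted on D.
In G major, D is the dominant; the diatonic dominant seventh chord there is V7.
With F# in the bass the chord is in first inversion, so the figured bass is 65.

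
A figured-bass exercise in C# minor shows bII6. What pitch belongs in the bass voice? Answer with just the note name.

F#

bII in C# minor has root D; the chord is D-F#-A.
The figure 6 means first inversion — the third is in the bass.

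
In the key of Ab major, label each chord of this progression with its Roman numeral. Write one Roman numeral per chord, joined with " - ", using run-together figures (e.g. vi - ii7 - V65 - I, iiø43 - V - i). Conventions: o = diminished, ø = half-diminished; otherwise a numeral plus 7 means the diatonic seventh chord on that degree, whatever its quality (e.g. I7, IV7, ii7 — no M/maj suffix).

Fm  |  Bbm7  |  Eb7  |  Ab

Fm has root F, degree 6 in Ab major, so vi.
Bbm7 has root Bb, degree 2 in Ab major, so ii7.
Eb7 has root Eb, degree 5 in Ab major, so V7.
Ab has root Ab, degree 1 in Ab major, so I.

vi - ii7 - V7 - I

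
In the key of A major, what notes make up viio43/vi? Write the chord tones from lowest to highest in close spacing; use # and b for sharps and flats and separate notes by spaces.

B D E# G#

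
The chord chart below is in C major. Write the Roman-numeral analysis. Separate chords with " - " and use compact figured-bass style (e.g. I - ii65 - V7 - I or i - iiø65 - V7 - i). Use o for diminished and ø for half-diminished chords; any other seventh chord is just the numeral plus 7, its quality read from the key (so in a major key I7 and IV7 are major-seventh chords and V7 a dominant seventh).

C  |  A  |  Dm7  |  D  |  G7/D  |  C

I - V/ii - ii7 - V/V - V43 - I

C has root C, degree 1 in C major, so I.
A is the secondary dominant of ii (major triad on A): V/ii.
Dm7: minor seventh chord on D = scale degree 2 → ii7.
D: a major triad on D, the applied dominant of V → V/V.
G7/D: root G is the dominant; dominant seventh chord there is V43.
C: major triad on C = scale degree 1 → I.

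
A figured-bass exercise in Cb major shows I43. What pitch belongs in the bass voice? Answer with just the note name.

Gb

I in Cb major has root Cb; the chord is Cb-Eb-Gb-Bb.
The figure 43 means second inversion — the fifth is in the bass.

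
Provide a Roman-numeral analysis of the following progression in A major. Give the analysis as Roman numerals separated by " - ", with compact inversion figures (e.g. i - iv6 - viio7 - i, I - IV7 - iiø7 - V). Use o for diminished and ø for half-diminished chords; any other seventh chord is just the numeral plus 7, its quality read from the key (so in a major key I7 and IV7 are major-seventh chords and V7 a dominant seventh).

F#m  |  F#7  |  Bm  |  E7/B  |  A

F#m: root F# is the submediant; minor triad there is vi.
F#7 is the secondary dominant of ii (dominant seventh chord on F#): V7/ii.
Bm: root B is the supertonic; minor triad there is ii.
E7/B has root E, degree 5 in A major, so V43.
A has root A, degree 1 in A major, so I.

vi - V7/ii - ii - V43 - I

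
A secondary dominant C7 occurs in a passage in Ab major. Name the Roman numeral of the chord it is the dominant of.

The chord is a dominant seventh chord on C.
A dominant resolves down a perfect fifth: C → F. In Ab major, F is scale degree 6, i.e. vi.

vi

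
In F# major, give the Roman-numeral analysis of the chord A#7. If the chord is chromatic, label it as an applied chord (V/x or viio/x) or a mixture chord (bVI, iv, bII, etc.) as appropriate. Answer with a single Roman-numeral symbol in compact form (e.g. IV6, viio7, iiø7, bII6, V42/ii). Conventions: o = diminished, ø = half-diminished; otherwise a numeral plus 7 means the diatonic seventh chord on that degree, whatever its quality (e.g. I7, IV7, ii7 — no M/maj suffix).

V7/vi

Stacked in thirds the chord is A#-C##-E#-G#: a dominant seventh chord on A#.
A# is not a diatonic chord root with this quality in F# major, but it lies a perfect fifth above D# (vi), so the chord functions as an applied dominant of vi.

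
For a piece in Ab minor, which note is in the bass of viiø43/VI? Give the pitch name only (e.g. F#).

The applied chord viiø43/VI is rooted on Eb: Eb-Gb-Bbb-Db.
The figure 43 means second inversion — the fifth is in the bass.

Bbb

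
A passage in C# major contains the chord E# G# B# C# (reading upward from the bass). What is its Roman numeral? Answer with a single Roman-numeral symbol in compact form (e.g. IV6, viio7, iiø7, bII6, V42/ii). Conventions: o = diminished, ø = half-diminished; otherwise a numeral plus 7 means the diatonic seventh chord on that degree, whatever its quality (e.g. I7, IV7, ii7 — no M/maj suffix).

Stacked in thirds the chord is C#-E#-G#-B#: a major seventh chord on C#.
In C# major, C# is the tonic; the diatonic major seventh chord there is I7.
With E# in the bass the chord is in first inversion, so the figured bass is 65.

I65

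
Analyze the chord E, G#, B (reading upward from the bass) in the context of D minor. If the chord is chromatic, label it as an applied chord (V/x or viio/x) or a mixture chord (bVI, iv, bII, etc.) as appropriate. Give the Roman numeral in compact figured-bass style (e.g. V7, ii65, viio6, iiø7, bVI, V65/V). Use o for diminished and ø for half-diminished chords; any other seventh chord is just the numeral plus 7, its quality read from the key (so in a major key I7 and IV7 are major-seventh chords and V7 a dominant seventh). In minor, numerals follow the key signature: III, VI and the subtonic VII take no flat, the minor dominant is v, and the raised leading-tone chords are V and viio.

V/V

The pitches E-G#-B form a major triad rooted on E.
E is not a diatonic chord root with this quality in D minor, but it lies a perfect fifth above A (V), so the chord functions as an applied dominant of V.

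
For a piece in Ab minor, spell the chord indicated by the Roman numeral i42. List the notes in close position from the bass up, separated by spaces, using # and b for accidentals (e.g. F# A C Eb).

In Ab minor, the first degree is Ab, and the diatonic chord built there is a minor seventh chord.
Stacking thirds from Ab gives Ab-Cb-Eb-Gb.
The figured bass 42 indicates third inversion, placing the seventh (Gb) in the bass: Gb-Ab-Cb-Eb.

Gb Ab Cb Eb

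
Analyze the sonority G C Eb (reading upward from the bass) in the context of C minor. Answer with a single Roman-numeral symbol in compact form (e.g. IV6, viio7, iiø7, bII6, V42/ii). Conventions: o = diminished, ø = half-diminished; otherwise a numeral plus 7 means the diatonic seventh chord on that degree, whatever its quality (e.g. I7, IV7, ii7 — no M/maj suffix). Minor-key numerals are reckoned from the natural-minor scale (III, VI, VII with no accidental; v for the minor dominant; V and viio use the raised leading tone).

i64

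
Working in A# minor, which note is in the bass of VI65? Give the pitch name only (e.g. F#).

A#

VI in A# minor has root F#; the chord is F#-A#-C#-E#.
The figure 65 means first inversion — the third is in the bass.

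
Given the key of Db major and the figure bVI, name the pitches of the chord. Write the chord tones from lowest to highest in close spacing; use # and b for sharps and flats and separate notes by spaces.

Scale degree 6 in Db major is Bb; lowering it a half step gives Bbb. bVI is a major triad on the lowered sixth degree, borrowed from the parallel minor.
So the chord is Bbb-Db-Fb.

Bbb Db Fb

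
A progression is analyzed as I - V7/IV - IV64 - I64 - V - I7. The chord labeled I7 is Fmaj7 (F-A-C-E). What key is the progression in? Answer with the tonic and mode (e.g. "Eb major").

F major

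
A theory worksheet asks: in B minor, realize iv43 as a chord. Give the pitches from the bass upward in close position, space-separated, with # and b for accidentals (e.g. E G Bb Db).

In B minor, the fourth degree is E, and the diatonic chord built there is a minor seventh chord.
That chord is spelled E-G-B-D.
The figured bass 43 indicates second inversion, placing the fifth (B) in the bass: B-D-E-G.

B D E G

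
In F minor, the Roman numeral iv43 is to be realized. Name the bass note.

iv in F minor has root Bb; the chord is Bb-Db-F-Ab.
The figure 43 means second inversion — the fifth is in the bass.

F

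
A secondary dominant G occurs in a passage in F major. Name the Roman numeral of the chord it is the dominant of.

V

The chord is a major triad on G.
A dominant resolves down a perfect fifth: G → C. In F major, C is scale degree 5, i.e. V.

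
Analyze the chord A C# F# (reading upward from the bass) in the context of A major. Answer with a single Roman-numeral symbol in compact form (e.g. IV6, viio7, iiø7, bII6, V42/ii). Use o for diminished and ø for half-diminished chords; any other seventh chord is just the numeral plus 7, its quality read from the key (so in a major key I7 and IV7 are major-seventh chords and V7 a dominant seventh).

vi6

Stacked in thirds the chord is F#-A-C#: a minor triad on F#.
In A major, F# is the submediant; the diatonic minor triad there is vi.
With A in the bass the chord is in first inversion, so the figured bass is 6.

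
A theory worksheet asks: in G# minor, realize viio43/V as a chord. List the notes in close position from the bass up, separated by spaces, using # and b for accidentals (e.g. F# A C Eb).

G# B C## E#

The slash marks an applied leading-tone chord: viio of V. In G# minor, V is D#, so the leading tone to it is C##, a half step below.
Building a fully diminished seventh chord on C## gives C##-E#-G#-B.
The figured bass 43 indicates second inversion, placing the fifth (G#) in the bass: G#-B-C##-E#.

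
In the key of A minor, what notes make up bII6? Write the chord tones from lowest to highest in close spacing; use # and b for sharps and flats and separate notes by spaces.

D F Bb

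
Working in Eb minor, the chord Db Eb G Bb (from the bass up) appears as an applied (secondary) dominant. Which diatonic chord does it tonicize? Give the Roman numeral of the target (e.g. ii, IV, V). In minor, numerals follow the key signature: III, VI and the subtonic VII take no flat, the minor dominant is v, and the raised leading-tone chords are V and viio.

iv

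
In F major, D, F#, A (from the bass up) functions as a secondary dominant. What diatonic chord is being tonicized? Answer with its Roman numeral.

ii

The chord is a major triad on D.
A dominant resolves down a perfect fifth: D → G. In F major, G is scale degree 2, i.e. ii.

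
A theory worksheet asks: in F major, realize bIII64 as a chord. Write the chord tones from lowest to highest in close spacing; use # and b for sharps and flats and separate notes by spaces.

Eb Ab C

bIII64 is a major triad on the lowered third degree, borrowed from the parallel minor. In F major that root is Ab.
So the chord is Ab-C-Eb, a major triad.
With the 64 figure the chord is in second inversion; from the bass Eb upward in close position it reads Eb-Ab-C.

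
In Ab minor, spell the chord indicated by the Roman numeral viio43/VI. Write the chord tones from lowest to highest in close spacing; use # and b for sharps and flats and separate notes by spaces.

Bbb Dbb Eb Gb

viio43/VI is a secondary leading-tone chord. The target VI is Fb in Ab minor; the applied chord is rooted a semitone below, on Eb.
Building a fully diminished seventh chord on Eb gives Eb-Gb-Bbb-Dbb.
With the 43 figure the chord is in second inversion; from the bass Bbb upward in close position it reads Bbb-Dbb-Eb-Gb.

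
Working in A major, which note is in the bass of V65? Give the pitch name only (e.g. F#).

G#

V in A major has root E; the chord is E-G#-B-D.
The figure 65 means first inversion — the third is in the bass.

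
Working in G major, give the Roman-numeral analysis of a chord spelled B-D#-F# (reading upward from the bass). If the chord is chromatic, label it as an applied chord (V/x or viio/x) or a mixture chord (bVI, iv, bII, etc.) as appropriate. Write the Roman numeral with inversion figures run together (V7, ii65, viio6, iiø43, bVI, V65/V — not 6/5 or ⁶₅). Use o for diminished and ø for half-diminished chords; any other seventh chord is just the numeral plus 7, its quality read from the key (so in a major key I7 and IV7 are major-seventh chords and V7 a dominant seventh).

The pitches B-D#-F# form a major triad rooted on B.
B is not a diatonic chord root with this quality in G major, but it lies a perfect fifth above E (vi), so the chord functions as an applied dominant of vi.

V/vi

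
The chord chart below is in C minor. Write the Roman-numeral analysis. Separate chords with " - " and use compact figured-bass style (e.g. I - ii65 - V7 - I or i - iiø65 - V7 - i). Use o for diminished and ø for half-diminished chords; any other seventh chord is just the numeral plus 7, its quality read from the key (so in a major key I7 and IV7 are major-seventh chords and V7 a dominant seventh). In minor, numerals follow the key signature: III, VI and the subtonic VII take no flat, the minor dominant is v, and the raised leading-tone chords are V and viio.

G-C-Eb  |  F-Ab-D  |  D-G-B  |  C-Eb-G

i64 - iio6 - V64 - i

G-C-Eb: minor triad on C = scale degree 1 → i64.
F-Ab-D: diminished triad on D = scale degree 2 → iio6.
D-G-B has root G, degree 5 in C minor, so V64.
C-Eb-G: minor triad on C = scale degree 1 → i.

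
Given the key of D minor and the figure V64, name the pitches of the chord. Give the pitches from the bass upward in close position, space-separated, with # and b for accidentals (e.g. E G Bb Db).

E A C#

In D minor, scale degree 5 is A. The dominant is major (leading tone raised), so V is a major triad.
Stacking thirds from A gives A-C#-E.
With the 64 figure the chord is in second inversion; from the bass E upward in close position it reads E-A-C#.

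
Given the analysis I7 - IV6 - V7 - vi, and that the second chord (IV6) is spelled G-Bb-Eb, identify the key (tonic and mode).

Bb major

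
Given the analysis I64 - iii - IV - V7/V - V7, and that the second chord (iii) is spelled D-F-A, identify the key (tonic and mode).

Bb major

iii is given as D-F-A — a minor triad with root D.
If D is scale degree 3 and the mode makes that degree carry a minor triad, the tonic is Bb and the mode is major.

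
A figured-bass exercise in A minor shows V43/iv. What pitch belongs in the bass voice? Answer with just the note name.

E

The applied chord V43/iv is rooted on A: A-C#-E-G.
The figure 43 means second inversion — the fifth is in the bass.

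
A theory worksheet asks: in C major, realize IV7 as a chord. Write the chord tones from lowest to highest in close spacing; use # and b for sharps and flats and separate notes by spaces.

F A C E

The numeral's case and figure indicate a major seventh chord. In C major its root, the subdominant, is F.
Stacking thirds from F gives F-A-C-E.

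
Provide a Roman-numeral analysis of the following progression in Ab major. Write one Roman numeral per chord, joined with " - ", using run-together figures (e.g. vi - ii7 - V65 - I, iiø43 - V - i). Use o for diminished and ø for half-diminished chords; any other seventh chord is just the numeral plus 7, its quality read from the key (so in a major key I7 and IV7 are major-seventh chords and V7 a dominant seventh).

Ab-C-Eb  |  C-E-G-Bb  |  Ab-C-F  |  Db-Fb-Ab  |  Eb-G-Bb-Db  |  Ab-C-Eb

I - V7/vi - vi6 - iv - V7 - I

Ab-C-Eb: major triad on Ab = scale degree 1 → I.
C-E-G-Bb: chromatic; C is V of vi, so V7/vi.
Ab-C-F: minor triad on F = scale degree 6 → vi6.
Db-Fb-Ab: minor triad on Db — chromatic; iv (borrowed from the parallel minor).
Eb-G-Bb-Db has root Eb, degree 5 in Ab major, so V7.
Ab-C-Eb: major triad on Ab = scale degree 1 → I.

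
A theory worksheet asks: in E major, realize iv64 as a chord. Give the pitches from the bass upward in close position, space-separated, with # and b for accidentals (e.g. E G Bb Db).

E A C

Scale degree 4 in E major is A; here the chord built on it is altered to a minor triad. iv64 is the minor subdominant, borrowed from the parallel minor.
So the chord is A-C-E.
The figured bass 64 indicates second inversion, placing the fifth (E) in the bass: E-A-C.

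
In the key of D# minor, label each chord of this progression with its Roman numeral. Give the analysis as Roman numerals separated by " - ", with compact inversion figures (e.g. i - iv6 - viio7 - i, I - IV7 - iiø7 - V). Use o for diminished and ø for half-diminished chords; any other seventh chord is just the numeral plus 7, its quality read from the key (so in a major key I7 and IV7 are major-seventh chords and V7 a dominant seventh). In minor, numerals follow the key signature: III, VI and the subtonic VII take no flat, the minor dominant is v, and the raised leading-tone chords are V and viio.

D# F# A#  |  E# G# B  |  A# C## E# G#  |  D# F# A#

i - iio - V7 - i

D#-F#-A#: root D# is the tonic; minor triad there is i.
E#-G#-B has root E#, degree 2 in D# minor, so iio.
A#-C##-E#-G#: dominant seventh chord on A# = scale degree 5 → V7.
D#-F#-A# has root D#, degree 1 in D# minor, so i.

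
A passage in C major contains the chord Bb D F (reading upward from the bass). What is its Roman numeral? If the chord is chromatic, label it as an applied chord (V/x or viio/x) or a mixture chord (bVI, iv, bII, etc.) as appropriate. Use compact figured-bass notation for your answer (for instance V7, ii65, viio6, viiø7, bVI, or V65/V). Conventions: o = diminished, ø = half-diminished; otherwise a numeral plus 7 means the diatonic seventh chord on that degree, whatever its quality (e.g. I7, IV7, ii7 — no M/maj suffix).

bVII

Stacked in thirds the chord is Bb-D-F: a major triad on Bb.
Bb is the lowered seventh degree of C major (diatonic 7 would be B). This is a major triad on the lowered seventh degree (the subtonic), borrowed from the parallel minor.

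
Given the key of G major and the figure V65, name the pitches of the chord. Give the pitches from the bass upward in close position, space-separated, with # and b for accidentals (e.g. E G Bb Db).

The numeral's case and figure indicate a dominant seventh chord. In G major its root, the fifth degree, is D.
That chord is spelled D-F#-A-C.
With the 65 figure the chord is in first inversion; from the bass F# upward in close position it reads F#-A-C-D.

F# A C D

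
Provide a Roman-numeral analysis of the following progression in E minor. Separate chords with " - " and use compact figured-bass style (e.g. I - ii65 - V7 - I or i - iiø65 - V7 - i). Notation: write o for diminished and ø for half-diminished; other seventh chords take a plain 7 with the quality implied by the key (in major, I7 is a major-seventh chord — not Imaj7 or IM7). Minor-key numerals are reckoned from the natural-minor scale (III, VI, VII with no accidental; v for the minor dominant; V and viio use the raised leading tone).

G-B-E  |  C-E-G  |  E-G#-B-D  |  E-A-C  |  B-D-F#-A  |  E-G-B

i6 - VI - V7/iv - iv64 - v7 - i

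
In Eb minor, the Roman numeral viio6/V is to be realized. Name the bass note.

C

The applied chord viio6/V is rooted on A: A-C-Eb.
The figure 6 means first inversion — the third is in the bass.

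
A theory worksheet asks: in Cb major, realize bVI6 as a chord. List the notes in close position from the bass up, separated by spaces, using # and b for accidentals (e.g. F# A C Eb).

Cb Ebb Abb

Scale degree 6 in Cb major is Ab; lowering it a half step gives Abb. bVI6 is a major triad on the lowered sixth degree, borrowed from the parallel minor.
So the chord is Abb-Cb-Ebb.
With the 6 figure the chord is in first inversion; from the bass Cb upward in close position it reads Cb-Ebb-Abb.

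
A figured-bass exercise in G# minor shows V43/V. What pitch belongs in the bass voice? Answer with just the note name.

The applied chord V43/V is rooted on A#: A#-C##-E#-G#.
The figure 43 means second inversion — the fifth is in the bass.

E#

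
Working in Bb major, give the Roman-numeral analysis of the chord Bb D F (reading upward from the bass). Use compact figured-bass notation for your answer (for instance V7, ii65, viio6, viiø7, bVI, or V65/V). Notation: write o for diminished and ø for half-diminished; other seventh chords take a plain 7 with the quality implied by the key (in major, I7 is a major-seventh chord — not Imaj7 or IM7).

I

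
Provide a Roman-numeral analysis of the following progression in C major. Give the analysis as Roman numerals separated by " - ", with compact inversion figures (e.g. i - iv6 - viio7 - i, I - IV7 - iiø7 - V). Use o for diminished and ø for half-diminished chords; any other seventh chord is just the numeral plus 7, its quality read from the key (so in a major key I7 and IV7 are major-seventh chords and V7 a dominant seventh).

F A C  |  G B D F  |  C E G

IV - V7 - I

F-A-C: major triad on F = scale degree 4 → IV.
G-B-D-F: dominant seventh chord on G = scale degree 5 → V7.
C-E-G: root C is the tonic; major triad there is I.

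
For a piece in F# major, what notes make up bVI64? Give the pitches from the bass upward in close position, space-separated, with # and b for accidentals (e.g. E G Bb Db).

bVI64 is a major triad on the lowered sixth degree, borrowed from the parallel minor. In F# major that root is D.
So the chord is D-F#-A.
The figured bass 64 indicates second inversion, placing the fifth (A) in the bass: A-D-F#.

A D F#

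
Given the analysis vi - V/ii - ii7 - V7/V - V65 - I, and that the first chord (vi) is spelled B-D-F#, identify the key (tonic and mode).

D major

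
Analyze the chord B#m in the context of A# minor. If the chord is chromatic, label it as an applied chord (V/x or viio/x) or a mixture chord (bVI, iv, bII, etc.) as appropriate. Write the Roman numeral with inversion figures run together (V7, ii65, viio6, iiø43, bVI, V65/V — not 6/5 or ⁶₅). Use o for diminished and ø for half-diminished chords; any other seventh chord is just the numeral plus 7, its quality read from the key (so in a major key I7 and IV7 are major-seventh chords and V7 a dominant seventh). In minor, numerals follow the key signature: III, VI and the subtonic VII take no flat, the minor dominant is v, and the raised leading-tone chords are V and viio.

ii

The pitches B#-D#-F## form a minor triad rooted on B#.
B# is the second degree of A# minor. This is the minor supertonic, borrowed from the parallel major (the Dorian ii).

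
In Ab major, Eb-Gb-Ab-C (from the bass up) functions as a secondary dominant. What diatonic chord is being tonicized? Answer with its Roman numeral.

IV

The chord is a dominant seventh chord on Ab.
A dominant resolves down a perfect fifth: Ab → Db. In Ab major, Db is scale degree 4, i.e. IV.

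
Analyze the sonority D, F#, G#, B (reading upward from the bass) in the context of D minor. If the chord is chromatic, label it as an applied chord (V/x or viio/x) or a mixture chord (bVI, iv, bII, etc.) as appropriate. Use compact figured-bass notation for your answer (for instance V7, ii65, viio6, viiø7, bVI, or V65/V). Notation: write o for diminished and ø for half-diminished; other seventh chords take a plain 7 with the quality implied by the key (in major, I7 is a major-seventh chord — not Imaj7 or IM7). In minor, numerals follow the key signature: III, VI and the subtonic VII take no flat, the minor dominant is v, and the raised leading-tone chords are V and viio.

viiø43/V

The pitches G#-B-D-F# form a half-diminished seventh chord rooted on G#.
G# sits a half step below A (V in D minor); a diminished chord there is the applied leading-tone chord of V.
With D in the bass the chord is in second inversion, so the figured bass is 43.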